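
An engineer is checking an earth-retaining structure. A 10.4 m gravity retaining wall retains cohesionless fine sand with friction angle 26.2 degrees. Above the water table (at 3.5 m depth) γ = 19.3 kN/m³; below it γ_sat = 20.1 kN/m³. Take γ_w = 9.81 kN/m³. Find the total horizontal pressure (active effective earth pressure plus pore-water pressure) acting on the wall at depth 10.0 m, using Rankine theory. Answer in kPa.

116 kPa

K_a = (1 − sin φ)/(1 + sin φ) = 0.3874.
γ' = 20.1 − 9.81 = 10.29 kN/m³.
Effective vertical stress at 10.0 m: σ'_v = 19.3×3.5 + 10.29×6.50 = 134.4 kPa.
σ'_h = K_a σ'_v = 0.3874 × 134.4 = 52.09 kPa; u = γ_w × 6.50 = 63.77 kPa.
Total σ_h = 52.09 + 63.77 = 115.9 kPa.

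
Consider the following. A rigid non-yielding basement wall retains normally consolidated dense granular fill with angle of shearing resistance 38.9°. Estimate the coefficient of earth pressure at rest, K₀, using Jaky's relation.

K₀ = 1 − sin φ' = 1 − sin 38.9° = 0.3720.

0.372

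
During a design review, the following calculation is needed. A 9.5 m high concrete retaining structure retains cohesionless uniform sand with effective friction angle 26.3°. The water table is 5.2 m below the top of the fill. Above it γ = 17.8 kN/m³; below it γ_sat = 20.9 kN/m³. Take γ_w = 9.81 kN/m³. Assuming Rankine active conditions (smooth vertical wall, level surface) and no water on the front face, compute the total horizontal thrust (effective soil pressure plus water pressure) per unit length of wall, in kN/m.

K_a = tan²(45° − φ/2) = 0.3859.
γ' = 20.9 − 9.81 = 11.09 kN/m³. Depth below WT = 4.3 m.
σ'_h at WT = K_a γ d_w = 35.72 kPa; at base = 35.72 + K_a γ' × 4.3 = 54.13 kPa.
P₁ (0–5.2 m) = ½×35.72×5.2 = 92.88. P₂ (5.2–9.5 m) = ½(35.72+54.13)×4.3 = 193.2.
P_w = ½ γ_w h₂² = 0.5×9.81×4.3² = 90.69. Total = 92.88+193.2+90.69 = 376.7 kN/m.

377 kN/m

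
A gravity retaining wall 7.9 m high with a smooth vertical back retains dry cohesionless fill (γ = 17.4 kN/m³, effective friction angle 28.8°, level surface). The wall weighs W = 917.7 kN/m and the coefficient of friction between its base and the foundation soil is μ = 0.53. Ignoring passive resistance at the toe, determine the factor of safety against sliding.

2.56

K_a = tan²(45° − 28.8°/2) = 0.3498.
P_a = ½K_aγH² = 0.5×0.3498×17.4×7.9² = 189.9 kN/m, acting at H/3 = 2.633 m above the base.
FS_sliding = μW / P_a = 0.53×917.7 / 189.9 = 2.561.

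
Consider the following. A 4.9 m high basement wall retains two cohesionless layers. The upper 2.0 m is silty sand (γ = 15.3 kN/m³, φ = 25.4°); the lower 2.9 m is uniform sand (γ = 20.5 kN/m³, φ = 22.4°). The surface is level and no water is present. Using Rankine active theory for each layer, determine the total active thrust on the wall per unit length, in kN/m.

90.6 kN/m

K_a1 = tan²(45°−25.4°/2) = 0.3996; K_a2 = tan²(45°−22.4°/2) = 0.4482.
Layer 1: σ at base = K_a1 γ₁ h₁ = 12.23 kPa; P₁ = ½×12.23×2.0 = 12.23.
Layer 2: σ_v at top = γ₁h₁ = 30.60; σ_h top = K_a2×30.60 = 13.71; σ_h base = K_a2×(30.60+20.5×2.9) = 40.36.
P₂ = ½(13.71+40.36)×2.9 = 78.40. Total P_a = 12.23+78.40 = 90.63 kN/m.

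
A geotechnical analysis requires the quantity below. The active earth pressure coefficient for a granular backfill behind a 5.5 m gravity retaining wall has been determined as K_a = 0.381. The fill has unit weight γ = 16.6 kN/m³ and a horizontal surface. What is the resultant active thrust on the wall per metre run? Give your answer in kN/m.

P = ½ K_a γ H² = 0.5 × 0.381 × 16.6 × 5.5² = 95.66 kN/m.

95.7 kN/m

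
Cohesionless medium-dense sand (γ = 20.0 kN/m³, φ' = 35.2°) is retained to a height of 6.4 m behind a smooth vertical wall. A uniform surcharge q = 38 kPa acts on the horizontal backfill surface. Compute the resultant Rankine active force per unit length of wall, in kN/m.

175 kN/m

K_a = tan²(45° − φ/2) = 0.2687.
Soil triangle: ½ K_a γ H² = 0.5×0.2687×20.0×6.4² = 110.1 kN/m.
Surcharge rectangle: K_a q H = 0.2687×38×6.4 = 65.34 kN/m.
Total = 110.1 + 65.34 = 175.4 kN/m.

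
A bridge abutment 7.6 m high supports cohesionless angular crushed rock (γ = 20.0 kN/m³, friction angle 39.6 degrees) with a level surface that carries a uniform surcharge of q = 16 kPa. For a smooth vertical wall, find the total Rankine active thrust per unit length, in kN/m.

K_a = tan²(45° − φ/2) = 0.2214.
Soil triangle: ½ K_a γ H² = 0.5×0.2214×20.0×7.6² = 127.9 kN/m.
Surcharge rectangle: K_a q H = 0.2214×16×7.6 = 26.93 kN/m.
Total = 127.9 + 26.93 = 154.8 kN/m.

155 kN/m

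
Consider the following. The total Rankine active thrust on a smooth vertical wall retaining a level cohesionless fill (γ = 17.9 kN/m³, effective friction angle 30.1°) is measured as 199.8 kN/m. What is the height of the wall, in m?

8.20 m

K_a = 0.3320. P_a = ½ K_a γ H² ⇒ H = √(2P_a/(K_a γ)).
H = √(2×199.8/(0.3320×17.9)) = 8.200 m.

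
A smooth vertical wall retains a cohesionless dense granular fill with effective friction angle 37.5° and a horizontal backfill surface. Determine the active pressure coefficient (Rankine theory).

0.243

K_a = (1 − sin φ)/(1 + sin φ) = (1 − sin 37.5°)/(1 + sin 37.5°) = 0.2432.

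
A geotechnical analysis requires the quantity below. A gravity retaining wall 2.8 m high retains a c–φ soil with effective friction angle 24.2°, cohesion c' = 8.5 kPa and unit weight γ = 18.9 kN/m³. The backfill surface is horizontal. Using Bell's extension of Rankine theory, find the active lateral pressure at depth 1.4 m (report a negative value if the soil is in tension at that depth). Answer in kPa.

0.0762 kPa

K_a = (1 − sin φ)/(1 + sin φ) = 0.4185.
σ_a = K_a γ z − 2c√K_a = 0.4185×18.9×1.4 − 2×8.5×0.6469 = 0.07617 kPa.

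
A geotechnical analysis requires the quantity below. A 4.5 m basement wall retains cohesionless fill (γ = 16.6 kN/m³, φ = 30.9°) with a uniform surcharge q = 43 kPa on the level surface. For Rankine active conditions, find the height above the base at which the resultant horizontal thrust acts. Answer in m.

K_a = 0.3214.
Triangular part P₁ = ½K_aγH² = 54.02 at H/3 = 1.500 m; rectangular part P₂ = K_a q H = 62.19 at H/2 = 2.250 m.
ȳ = (P₁·1.500 + P₂·2.250)/(P₁+P₂) = 1.901 m.

1.90 m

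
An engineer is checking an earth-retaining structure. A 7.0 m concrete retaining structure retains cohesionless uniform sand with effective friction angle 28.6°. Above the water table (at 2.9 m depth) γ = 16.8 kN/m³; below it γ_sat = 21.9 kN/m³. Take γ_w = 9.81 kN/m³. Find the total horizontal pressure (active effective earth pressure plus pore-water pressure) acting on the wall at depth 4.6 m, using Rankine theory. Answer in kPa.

41.1 kPa

K_a = (1 − sin φ)/(1 + sin φ) = 0.3525.
γ' = 21.9 − 9.81 = 12.09 kN/m³.
Effective vertical stress at 4.6 m: σ'_v = 16.8×2.9 + 12.09×1.70 = 69.27 kPa.
σ'_h = K_a σ'_v = 0.3525 × 69.27 = 24.42 kPa; u = γ_w × 1.70 = 16.68 kPa.
Total σ_h = 24.42 + 16.68 = 41.10 kPa.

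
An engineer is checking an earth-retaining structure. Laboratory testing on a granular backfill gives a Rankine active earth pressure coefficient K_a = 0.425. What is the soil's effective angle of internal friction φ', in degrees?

23.8°

K_a = tan²(45° − φ/2) ⇒ 45° − φ/2 = arctan(√0.425) = 33.10°.
φ = 2(45° − 33.10°) = 23.80°.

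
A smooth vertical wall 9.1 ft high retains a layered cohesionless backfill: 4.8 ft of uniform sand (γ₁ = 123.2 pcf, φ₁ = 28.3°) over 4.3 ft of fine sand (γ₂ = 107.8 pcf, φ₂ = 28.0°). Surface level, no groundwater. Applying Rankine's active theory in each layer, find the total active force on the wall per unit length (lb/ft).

1780 lb/ft

K_a1 = tan²(45°−28.3°/2) = 0.3568; K_a2 = tan²(45°−28.0°/2) = 0.3610.
Layer 1: σ at base = K_a1 γ₁ h₁ = 211.0 psf; P₁ = ½×211.0×4.8 = 506.4.
Layer 2: σ_v at top = γ₁h₁ = 591.4; σ_h top = K_a2×591.4 = 213.5; σ_h base = K_a2×(591.4+107.8×4.3) = 380.9.
P₂ = ½(213.5+380.9)×4.3 = 1278. Total P_a = 506.4+1278 = 1784 lb/ft.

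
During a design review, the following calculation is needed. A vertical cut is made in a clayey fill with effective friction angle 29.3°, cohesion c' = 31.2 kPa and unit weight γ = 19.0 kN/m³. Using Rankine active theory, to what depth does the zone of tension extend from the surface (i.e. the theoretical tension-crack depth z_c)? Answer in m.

K_a = tan²(45° − 29.3°/2) = 0.3428; √K_a = 0.5855.
The active pressure is zero where K_a γ z = 2c√K_a, so z_c = 2c/(γ√K_a) = 2×31.2/(19.0×0.5855) = 5.609 m.

5.61 m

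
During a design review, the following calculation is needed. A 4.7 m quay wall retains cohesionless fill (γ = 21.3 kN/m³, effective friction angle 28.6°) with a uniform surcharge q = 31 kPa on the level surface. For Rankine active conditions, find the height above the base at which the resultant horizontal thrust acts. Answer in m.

1.87 m

K_a = 0.3525.
Triangular part P₁ = ½K_aγH² = 82.94 at H/3 = 1.567 m; rectangular part P₂ = K_a q H = 51.37 at H/2 = 2.350 m.
ȳ = (P₁·1.567 + P₂·2.350)/(P₁+P₂) = 1.866 m.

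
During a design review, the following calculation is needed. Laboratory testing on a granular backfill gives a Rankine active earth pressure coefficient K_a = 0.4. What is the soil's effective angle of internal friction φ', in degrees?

25.4°

K_a = tan²(45° − φ/2) ⇒ 45° − φ/2 = arctan(√0.4) = 32.31°.
φ = 2(45° − 32.31°) = 25.38°.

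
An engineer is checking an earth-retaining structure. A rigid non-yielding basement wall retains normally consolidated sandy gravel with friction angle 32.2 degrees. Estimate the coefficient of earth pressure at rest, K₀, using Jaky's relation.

0.467

K₀ = 1 − sin φ' = 1 − sin 32.2° = 0.4671.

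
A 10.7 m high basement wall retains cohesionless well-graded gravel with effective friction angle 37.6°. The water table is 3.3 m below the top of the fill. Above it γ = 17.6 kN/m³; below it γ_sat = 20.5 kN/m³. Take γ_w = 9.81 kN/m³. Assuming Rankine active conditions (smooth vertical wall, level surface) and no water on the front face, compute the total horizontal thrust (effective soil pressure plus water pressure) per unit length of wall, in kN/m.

K_a = tan²(45° − φ/2) = 0.2421.
γ' = 20.5 − 9.81 = 10.69 kN/m³. Depth below WT = 7.4 m.
σ'_h at WT = K_a γ d_w = 14.06 kPa; at base = 14.06 + K_a γ' × 7.4 = 33.22 kPa.
P₁ (0–3.3 m) = ½×14.06×3.3 = 23.20. P₂ (3.3–10.7 m) = ½(14.06+33.22)×7.4 = 174.9.
P_w = ½ γ_w h₂² = 0.5×9.81×7.4² = 268.6. Total = 23.20+174.9+268.6 = 466.7 kN/m.

467 kN/m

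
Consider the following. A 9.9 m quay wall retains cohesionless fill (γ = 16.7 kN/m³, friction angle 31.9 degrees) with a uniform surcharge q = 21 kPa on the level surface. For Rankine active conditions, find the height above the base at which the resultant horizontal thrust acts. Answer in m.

3.63 m

K_a = 0.3085.
Triangular part P₁ = ½K_aγH² = 252.5 at H/3 = 3.300 m; rectangular part P₂ = K_a q H = 64.14 at H/2 = 4.950 m.
ȳ = (P₁·3.300 + P₂·4.950)/(P₁+P₂) = 3.634 m.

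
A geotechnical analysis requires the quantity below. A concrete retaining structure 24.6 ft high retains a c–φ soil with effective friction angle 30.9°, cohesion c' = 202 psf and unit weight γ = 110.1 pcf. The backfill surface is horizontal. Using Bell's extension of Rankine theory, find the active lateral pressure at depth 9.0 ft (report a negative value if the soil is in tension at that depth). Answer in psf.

89.4 psf

K_a = (1 − sin φ)/(1 + sin φ) = 0.3214.
σ_a = K_a γ z − 2c√K_a = 0.3214×110.1×9.0 − 2×202×0.5669 = 89.44 psf.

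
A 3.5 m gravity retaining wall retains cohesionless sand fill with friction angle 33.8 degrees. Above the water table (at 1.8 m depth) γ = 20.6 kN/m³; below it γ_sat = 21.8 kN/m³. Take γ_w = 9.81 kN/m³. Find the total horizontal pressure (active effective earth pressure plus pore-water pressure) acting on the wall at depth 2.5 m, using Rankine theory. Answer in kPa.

K_a = (1 − sin φ)/(1 + sin φ) = 0.2851.
γ' = 21.8 − 9.81 = 11.99 kN/m³.
Effective vertical stress at 2.5 m: σ'_v = 20.6×1.8 + 11.99×0.700 = 45.47 kPa.
σ'_h = K_a σ'_v = 0.2851 × 45.47 = 12.96 kPa; u = γ_w × 0.700 = 6.867 kPa.
Total σ_h = 12.96 + 6.867 = 19.83 kPa.

19.8 kPa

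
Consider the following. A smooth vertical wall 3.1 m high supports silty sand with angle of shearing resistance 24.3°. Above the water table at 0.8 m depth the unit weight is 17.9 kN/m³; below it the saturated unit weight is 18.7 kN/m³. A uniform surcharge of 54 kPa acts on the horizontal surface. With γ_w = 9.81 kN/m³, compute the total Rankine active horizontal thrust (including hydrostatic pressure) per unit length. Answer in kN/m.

122 kN/m

K_a = tan²(45° − φ/2) = 0.4169.
γ' = 18.7 − 9.81 = 8.890 kN/m³. h₂ = H − d_w = 2.3 m.
σ'_h: at surface K_a·q = 22.51; at WT K_a(q+γd_w) = 28.48; at base K_a(q+γd_w+γ'h₂) = 37.01 kPa.
P₁ = ½(22.51+28.48)×0.8 = 20.40; P₂ = ½(28.48+37.01)×2.3 = 75.32; P_w = ½γ_w h₂² = 25.95.
Total = 20.40+75.32+25.95 = 121.7 kN/m.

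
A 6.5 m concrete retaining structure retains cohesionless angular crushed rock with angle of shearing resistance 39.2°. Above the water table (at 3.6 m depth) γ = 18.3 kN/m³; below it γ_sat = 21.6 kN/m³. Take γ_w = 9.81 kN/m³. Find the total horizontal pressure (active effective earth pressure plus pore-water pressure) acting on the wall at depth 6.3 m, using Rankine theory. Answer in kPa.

48.5 kPa

K_a = (1 − sin φ)/(1 + sin φ) = 0.2255.
γ' = 21.6 − 9.81 = 11.79 kN/m³.
Effective vertical stress at 6.3 m: σ'_v = 18.3×3.6 + 11.79×2.70 = 97.71 kPa.
σ'_h = K_a σ'_v = 0.2255 × 97.71 = 22.03 kPa; u = γ_w × 2.70 = 26.49 kPa.
Total σ_h = 22.03 + 26.49 = 48.52 kPa.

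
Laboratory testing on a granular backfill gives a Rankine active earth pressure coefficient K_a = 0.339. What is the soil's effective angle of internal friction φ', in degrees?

29.6°

K_a = tan²(45° − φ/2) ⇒ 45° − φ/2 = arctan(√0.339) = 30.21°.
φ = 2(45° − 30.21°) = 29.58°.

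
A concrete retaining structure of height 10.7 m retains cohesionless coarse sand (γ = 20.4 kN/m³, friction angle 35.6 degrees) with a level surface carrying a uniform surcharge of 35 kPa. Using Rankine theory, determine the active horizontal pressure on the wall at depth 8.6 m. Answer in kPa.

55.6 kPa

K_a = (1 − sin φ)/(1 + sin φ) = 0.2641.
σ_v = γz + q = 20.4 × 8.6 + 35 = 210.4 kPa.
σ_h = K_a σ_v = 0.2641 × 210.4 = 55.58 kPa.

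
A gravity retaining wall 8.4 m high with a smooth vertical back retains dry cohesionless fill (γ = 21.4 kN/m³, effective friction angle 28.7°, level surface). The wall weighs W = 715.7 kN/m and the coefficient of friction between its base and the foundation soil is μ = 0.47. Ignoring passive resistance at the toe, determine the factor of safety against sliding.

1.27

K_a = tan²(45° − 28.7°/2) = 0.3511.
P_a = ½K_aγH² = 0.5×0.3511×21.4×8.4² = 265.1 kN/m, acting at H/3 = 2.800 m above the base.
FS_sliding = μW / P_a = 0.47×715.7 / 265.1 = 1.269.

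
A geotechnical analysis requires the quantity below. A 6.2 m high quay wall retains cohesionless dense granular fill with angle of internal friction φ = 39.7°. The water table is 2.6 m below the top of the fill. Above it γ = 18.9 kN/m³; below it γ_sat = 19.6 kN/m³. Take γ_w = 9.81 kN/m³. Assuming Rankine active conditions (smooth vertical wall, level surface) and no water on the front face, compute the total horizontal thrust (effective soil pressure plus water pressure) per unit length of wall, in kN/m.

131 kN/m

K_a = tan²(45° − φ/2) = 0.2204.
γ' = 19.6 − 9.81 = 9.790 kN/m³. Depth below WT = 3.6 m.
σ'_h at WT = K_a γ d_w = 10.83 kPa; at base = 10.83 + K_a γ' × 3.6 = 18.60 kPa.
P₁ (0–2.6 m) = ½×10.83×2.6 = 14.08. P₂ (2.6–6.2 m) = ½(10.83+18.60)×3.6 = 52.98.
P_w = ½ γ_w h₂² = 0.5×9.81×3.6² = 63.57. Total = 14.08+52.98+63.57 = 130.6 kN/m.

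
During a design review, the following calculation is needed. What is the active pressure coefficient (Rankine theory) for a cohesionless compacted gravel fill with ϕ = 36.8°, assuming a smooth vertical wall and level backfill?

K_a = tan²(45° − φ/2) = tan²(26.60°) = 0.2508.

0.251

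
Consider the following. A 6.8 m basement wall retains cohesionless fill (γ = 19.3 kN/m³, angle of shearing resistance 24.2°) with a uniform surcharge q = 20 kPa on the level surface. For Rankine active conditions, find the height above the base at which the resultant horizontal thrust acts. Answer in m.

2.53 m

K_a = 0.4185.
Triangular part P₁ = ½K_aγH² = 186.7 at H/3 = 2.267 m; rectangular part P₂ = K_a q H = 56.92 at H/2 = 3.400 m.
ȳ = (P₁·2.267 + P₂·3.400)/(P₁+P₂) = 2.531 m.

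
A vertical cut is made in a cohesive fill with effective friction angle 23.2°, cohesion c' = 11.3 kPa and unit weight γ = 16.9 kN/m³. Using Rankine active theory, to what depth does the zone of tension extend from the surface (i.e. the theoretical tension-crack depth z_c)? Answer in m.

2.03 m

K_a = tan²(45° − 23.2°/2) = 0.4348; √K_a = 0.6594.
The active pressure is zero where K_a γ z = 2c√K_a, so z_c = 2c/(γ√K_a) = 2×11.3/(16.9×0.6594) = 2.028 m.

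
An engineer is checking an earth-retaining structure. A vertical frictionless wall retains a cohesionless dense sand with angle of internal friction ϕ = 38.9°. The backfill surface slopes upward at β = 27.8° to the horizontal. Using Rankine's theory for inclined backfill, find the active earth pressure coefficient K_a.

0.315

K_a = cos β · (cos β − √(cos²β − cos²φ)) / (cos β + √(cos²β − cos²φ)).
cos β = 0.8846, cos φ = 0.7782, √(cos²β − cos²φ) = 0.4205.
K_a = 0.8846 × (0.8846 − 0.4205)/(0.8846 + 0.4205) = 0.3146.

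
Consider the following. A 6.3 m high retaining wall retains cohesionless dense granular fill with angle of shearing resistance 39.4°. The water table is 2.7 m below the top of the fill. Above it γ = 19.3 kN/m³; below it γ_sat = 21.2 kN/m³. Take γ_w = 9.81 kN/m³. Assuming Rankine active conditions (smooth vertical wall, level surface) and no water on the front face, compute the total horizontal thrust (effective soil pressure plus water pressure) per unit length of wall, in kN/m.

138 kN/m

K_a = tan²(45° − φ/2) = 0.2234.
γ' = 21.2 − 9.81 = 11.39 kN/m³. Depth below WT = 3.6 m.
σ'_h at WT = K_a γ d_w = 11.64 kPa; at base = 11.64 + K_a γ' × 3.6 = 20.81 kPa.
P₁ (0–2.7 m) = ½×11.64×2.7 = 15.72. P₂ (2.7–6.3 m) = ½(11.64+20.81)×3.6 = 58.41.
P_w = ½ γ_w h₂² = 0.5×9.81×3.6² = 63.57. Total = 15.72+58.41+63.57 = 137.7 kN/m.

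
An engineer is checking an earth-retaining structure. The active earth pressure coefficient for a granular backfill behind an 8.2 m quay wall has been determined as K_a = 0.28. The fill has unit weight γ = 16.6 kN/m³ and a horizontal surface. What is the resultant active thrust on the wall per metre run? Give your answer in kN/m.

P = ½ K_a γ H² = 0.5 × 0.28 × 16.6 × 8.2² = 156.3 kN/m.

156 kN/m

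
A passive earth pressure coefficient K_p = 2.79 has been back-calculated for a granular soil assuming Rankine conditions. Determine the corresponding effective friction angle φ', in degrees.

28.2°

K_p = (1+sin φ)/(1−sin φ) ⇒ sin φ = (K_p − 1)/(K_p + 1) = 0.4723.
φ = arcsin(0.4723) = 28.18°.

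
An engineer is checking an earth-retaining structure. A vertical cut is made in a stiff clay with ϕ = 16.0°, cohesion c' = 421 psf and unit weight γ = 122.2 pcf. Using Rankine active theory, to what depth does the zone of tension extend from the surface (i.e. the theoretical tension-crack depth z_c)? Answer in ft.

K_a = tan²(45° − 16.0°/2) = 0.5678; √K_a = 0.7536.
The active pressure is zero where K_a γ z = 2c√K_a, so z_c = 2c/(γ√K_a) = 2×421/(122.2×0.7536) = 9.144 ft.

9.14 ft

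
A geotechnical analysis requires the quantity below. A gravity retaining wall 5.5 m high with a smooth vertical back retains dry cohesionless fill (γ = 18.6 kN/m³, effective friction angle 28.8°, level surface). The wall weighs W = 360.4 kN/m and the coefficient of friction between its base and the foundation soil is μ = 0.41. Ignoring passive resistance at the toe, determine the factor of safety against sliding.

K_a = tan²(45° − 28.8°/2) = 0.3498.
P_a = ½K_aγH² = 0.5×0.3498×18.6×5.5² = 98.39 kN/m, acting at H/3 = 1.833 m above the base.
FS_sliding = μW / P_a = 0.41×360.4 / 98.39 = 1.502.

1.50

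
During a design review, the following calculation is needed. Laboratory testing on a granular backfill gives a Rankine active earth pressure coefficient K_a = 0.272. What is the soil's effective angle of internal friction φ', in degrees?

34.9°

K_a = tan²(45° − φ/2) ⇒ 45° − φ/2 = arctan(√0.272) = 27.54°.
φ = 2(45° − 27.54°) = 34.91°.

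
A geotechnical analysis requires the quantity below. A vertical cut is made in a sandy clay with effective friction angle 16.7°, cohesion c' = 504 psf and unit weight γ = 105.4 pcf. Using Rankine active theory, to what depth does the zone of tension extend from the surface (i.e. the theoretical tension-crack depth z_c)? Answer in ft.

K_a = tan²(45° − 16.7°/2) = 0.5536; √K_a = 0.7440.
The active pressure is zero where K_a γ z = 2c√K_a, so z_c = 2c/(γ√K_a) = 2×504/(105.4×0.7440) = 12.85 ft.

12.9 ft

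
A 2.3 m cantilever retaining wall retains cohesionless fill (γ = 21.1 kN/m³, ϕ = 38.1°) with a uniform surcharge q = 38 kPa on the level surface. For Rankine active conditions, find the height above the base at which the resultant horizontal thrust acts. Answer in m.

1.00 m

K_a = 0.2368.
Triangular part P₁ = ½K_aγH² = 13.22 at H/3 = 0.7667 m; rectangular part P₂ = K_a q H = 20.70 at H/2 = 1.150 m.
ȳ = (P₁·0.7667 + P₂·1.150)/(P₁+P₂) = 1.001 m.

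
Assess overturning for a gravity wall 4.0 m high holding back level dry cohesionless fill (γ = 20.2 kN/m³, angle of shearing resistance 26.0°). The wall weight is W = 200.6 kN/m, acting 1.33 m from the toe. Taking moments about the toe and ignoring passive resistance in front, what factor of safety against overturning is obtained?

3.17

K_a = tan²(45° − 26.0°/2) = 0.3905.
P_a = ½K_aγH² = 0.5×0.3905×20.2×4.0² = 63.10 kN/m, acting at H/3 = 1.333 m above the base.
Overturning moment M_o = P_a × H/3 = 63.10 × 1.333 = 84.13.
Resisting moment M_r = W × 1.33 = 200.6 × 1.33 = 266.8.
FS_overturning = M_r/M_o = 266.8/84.13 = 3.171.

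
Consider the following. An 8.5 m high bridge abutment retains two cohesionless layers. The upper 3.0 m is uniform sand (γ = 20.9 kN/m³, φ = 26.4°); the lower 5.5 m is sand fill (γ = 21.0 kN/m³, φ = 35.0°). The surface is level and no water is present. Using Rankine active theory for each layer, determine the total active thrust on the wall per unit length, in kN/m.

K_a1 = tan²(45°−26.4°/2) = 0.3844; K_a2 = tan²(45°−35.0°/2) = 0.2710.
Layer 1: σ at base = K_a1 γ₁ h₁ = 24.10 kPa; P₁ = ½×24.10×3.0 = 36.16.
Layer 2: σ_v at top = γ₁h₁ = 62.70; σ_h top = K_a2×62.70 = 16.99; σ_h base = K_a2×(62.70+21.0×5.5) = 48.29.
P₂ = ½(16.99+48.29)×5.5 = 179.5. Total P_a = 36.16+179.5 = 215.7 kN/m.

216 kN/m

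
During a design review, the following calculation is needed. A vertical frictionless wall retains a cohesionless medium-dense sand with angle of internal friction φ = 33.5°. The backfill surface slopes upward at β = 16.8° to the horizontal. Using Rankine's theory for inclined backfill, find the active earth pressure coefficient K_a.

0.327

K_a = cos β · (cos β − √(cos²β − cos²φ)) / (cos β + √(cos²β − cos²φ)).
cos β = 0.9573, cos φ = 0.8339, √(cos²β − cos²φ) = 0.4702.
K_a = 0.9573 × (0.9573 − 0.4702)/(0.9573 + 0.4702) = 0.3267.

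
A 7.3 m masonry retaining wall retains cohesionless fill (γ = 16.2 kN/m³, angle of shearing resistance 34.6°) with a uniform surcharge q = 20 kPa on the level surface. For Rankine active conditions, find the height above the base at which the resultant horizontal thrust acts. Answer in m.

K_a = 0.2756.
Triangular part P₁ = ½K_aγH² = 119.0 at H/3 = 2.433 m; rectangular part P₂ = K_a q H = 40.24 at H/2 = 3.650 m.
ȳ = (P₁·2.433 + P₂·3.650)/(P₁+P₂) = 2.741 m.

2.74 m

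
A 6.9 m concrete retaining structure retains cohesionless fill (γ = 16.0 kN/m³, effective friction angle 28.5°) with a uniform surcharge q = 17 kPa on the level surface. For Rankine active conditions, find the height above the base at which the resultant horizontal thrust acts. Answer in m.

K_a = 0.3540.
Triangular part P₁ = ½K_aγH² = 134.8 at H/3 = 2.300 m; rectangular part P₂ = K_a q H = 41.52 at H/2 = 3.450 m.
ȳ = (P₁·2.300 + P₂·3.450)/(P₁+P₂) = 2.571 m.

2.57 m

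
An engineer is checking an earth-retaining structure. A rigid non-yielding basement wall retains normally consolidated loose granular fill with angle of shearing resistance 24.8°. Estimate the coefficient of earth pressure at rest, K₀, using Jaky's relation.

0.581

K₀ = 1 − sin φ' = 1 − sin 24.8° = 0.5805.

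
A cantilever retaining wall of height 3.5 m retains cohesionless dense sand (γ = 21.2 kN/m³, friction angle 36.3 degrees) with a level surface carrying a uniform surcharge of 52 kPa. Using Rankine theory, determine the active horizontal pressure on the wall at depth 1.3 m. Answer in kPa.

K_a = (1 − sin φ)/(1 + sin φ) = 0.2563.
σ_v = γz + q = 21.2 × 1.3 + 52 = 79.56 kPa.
σ_h = K_a σ_v = 0.2563 × 79.56 = 20.39 kPa.

20.4 kPa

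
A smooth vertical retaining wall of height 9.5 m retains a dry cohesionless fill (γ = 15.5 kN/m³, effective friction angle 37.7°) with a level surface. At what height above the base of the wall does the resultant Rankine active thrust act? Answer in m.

3.17 m

K_a = 0.2411.
The pressure distribution is triangular, so the resultant acts at H/3 above the base = 9.5/3 = 3.167 m.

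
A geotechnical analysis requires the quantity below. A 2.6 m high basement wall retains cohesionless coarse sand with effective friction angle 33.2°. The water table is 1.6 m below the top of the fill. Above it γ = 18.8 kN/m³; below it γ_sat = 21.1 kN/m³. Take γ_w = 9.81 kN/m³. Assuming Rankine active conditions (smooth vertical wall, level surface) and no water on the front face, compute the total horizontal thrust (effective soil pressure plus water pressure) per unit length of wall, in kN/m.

K_a = tan²(45° − φ/2) = 0.2924.
γ' = 21.1 − 9.81 = 11.29 kN/m³. Depth below WT = 1.0 m.
σ'_h at WT = K_a γ d_w = 8.794 kPa; at base = 8.794 + K_a γ' × 1.0 = 12.09 kPa.
P₁ (0–1.6 m) = ½×8.794×1.6 = 7.035. P₂ (1.6–2.6 m) = ½(8.794+12.09)×1.0 = 10.44.
P_w = ½ γ_w h₂² = 0.5×9.81×1.0² = 4.905. Total = 7.035+10.44+4.905 = 22.38 kN/m.

22.4 kN/m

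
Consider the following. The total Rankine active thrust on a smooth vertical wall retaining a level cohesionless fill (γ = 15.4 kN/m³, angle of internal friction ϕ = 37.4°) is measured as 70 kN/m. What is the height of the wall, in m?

K_a = 0.2443. P_a = ½ K_a γ H² ⇒ H = √(2P_a/(K_a γ)).
H = √(2×70/(0.2443×15.4)) = 6.101 m.

6.10 m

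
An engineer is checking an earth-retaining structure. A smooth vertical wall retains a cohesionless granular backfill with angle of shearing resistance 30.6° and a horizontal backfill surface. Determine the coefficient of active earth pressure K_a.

0.325

K_a = tan²(45° − φ/2) = tan²(29.70°) = 0.3253.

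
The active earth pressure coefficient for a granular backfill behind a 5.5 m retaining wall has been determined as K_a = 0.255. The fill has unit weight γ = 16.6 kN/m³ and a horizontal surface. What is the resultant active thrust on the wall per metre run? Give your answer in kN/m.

64.0 kN/m

P = ½ K_a γ H² = 0.5 × 0.255 × 16.6 × 5.5² = 64.02 kN/m.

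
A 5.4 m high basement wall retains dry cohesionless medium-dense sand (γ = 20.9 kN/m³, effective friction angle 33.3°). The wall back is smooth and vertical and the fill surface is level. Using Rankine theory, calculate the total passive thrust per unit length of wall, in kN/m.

1050 kN/m

K_p = tan²(45° + φ/2) = 3.435.
P_p = ½ K_p γ H² = 0.5 × 3.435 × 20.9 × 5.4² = 1047 kN/m.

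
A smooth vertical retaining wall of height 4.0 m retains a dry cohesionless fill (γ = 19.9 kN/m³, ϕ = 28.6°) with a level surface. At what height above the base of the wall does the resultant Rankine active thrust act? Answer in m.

K_a = 0.3525.
The pressure distribution is triangular, so the resultant acts at H/3 above the base = 4.0/3 = 1.333 m.

1.33 m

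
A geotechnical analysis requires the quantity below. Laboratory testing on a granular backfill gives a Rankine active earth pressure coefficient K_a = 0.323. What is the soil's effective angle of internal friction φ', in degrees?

K_a = tan²(45° − φ/2) ⇒ 45° − φ/2 = arctan(√0.323) = 29.61°.
φ = 2(45° − 29.61°) = 30.78°.

30.8°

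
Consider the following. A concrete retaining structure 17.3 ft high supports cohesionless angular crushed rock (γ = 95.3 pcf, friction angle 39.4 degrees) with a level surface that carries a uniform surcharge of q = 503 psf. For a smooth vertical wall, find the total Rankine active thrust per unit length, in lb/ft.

5130 lb/ft

K_a = tan²(45° − φ/2) = 0.2234.
Soil triangle: ½ K_a γ H² = 0.5×0.2234×95.3×17.3² = 3187 lb/ft.
Surcharge rectangle: K_a q H = 0.2234×503×17.3 = 1944 lb/ft.
Total = 3187 + 1944 = 5131 lb/ft.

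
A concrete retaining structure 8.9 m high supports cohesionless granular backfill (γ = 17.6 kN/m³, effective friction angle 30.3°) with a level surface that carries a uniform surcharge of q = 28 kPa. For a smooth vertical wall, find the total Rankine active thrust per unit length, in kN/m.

312 kN/m

K_a = tan²(45° − φ/2) = 0.3293.
Soil triangle: ½ K_a γ H² = 0.5×0.3293×17.6×8.9² = 229.6 kN/m.
Surcharge rectangle: K_a q H = 0.3293×28×8.9 = 82.07 kN/m.
Total = 229.6 + 82.07 = 311.6 kN/m.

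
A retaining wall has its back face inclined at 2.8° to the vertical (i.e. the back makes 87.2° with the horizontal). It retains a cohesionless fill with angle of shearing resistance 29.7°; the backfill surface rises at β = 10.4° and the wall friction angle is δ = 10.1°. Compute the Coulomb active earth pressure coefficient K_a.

0.380

K_a = sin²(α+φ) / [sin²α · sin(α−δ) · (1 + √{sin(φ+δ)sin(φ−β) / (sin(α−δ)sin(α+β))})²].
With α = 87.2°, φ = 29.7°, δ = 10.1°, β = 10.4°: K_a = 0.3795.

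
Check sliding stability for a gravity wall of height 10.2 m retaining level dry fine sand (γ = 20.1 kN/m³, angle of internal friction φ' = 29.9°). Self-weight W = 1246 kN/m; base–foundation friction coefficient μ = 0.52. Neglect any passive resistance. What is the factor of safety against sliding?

1.85

K_a = tan²(45° − 29.9°/2) = 0.3347.
P_a = ½K_aγH² = 0.5×0.3347×20.1×10.2² = 349.9 kN/m, acting at H/3 = 3.400 m above the base.
FS_sliding = μW / P_a = 0.52×1246 / 349.9 = 1.852.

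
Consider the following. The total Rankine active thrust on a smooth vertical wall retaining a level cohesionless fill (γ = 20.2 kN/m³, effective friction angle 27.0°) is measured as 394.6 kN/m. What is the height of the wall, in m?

K_a = 0.3755. P_a = ½ K_a γ H² ⇒ H = √(2P_a/(K_a γ)).
H = √(2×394.6/(0.3755×20.2)) = 10.20 m.

10.2 m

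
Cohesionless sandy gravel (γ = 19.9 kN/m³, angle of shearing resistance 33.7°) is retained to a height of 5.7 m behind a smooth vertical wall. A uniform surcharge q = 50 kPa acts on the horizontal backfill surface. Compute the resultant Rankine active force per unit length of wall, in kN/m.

K_a = tan²(45° − φ/2) = 0.2863.
Soil triangle: ½ K_a γ H² = 0.5×0.2863×19.9×5.7² = 92.55 kN/m.
Surcharge rectangle: K_a q H = 0.2863×50×5.7 = 81.60 kN/m.
Total = 92.55 + 81.60 = 174.2 kN/m.

174 kN/m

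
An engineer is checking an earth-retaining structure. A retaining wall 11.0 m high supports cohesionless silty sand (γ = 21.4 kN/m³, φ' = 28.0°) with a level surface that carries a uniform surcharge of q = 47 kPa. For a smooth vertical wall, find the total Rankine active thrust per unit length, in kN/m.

K_a = tan²(45° − φ/2) = 0.3610.
Soil triangle: ½ K_a γ H² = 0.5×0.3610×21.4×11.0² = 467.4 kN/m.
Surcharge rectangle: K_a q H = 0.3610×47×11.0 = 186.7 kN/m.
Total = 467.4 + 186.7 = 654.1 kN/m.

654 kN/m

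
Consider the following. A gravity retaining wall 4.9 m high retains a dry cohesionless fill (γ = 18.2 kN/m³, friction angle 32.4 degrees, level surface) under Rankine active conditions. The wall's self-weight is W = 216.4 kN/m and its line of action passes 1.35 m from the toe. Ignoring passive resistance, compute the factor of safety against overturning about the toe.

K_a = tan²(45° − 32.4°/2) = 0.3022.
P_a = ½K_aγH² = 0.5×0.3022×18.2×4.9² = 66.03 kN/m, acting at H/3 = 1.633 m above the base.
Overturning moment M_o = P_a × H/3 = 66.03 × 1.633 = 107.9.
Resisting moment M_r = W × 1.35 = 216.4 × 1.35 = 292.1.
FS_overturning = M_r/M_o = 292.1/107.9 = 2.709.

2.71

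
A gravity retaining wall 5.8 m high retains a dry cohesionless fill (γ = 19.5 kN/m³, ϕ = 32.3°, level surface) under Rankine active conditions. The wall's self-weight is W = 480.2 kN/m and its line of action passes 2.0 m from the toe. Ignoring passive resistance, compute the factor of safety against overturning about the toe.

K_a = tan²(45° − 32.3°/2) = 0.3035.
P_a = ½K_aγH² = 0.5×0.3035×19.5×5.8² = 99.54 kN/m, acting at H/3 = 1.933 m above the base.
Overturning moment M_o = P_a × H/3 = 99.54 × 1.933 = 192.4.
Resisting moment M_r = W × 2.0 = 480.2 × 2.0 = 960.4.
FS_overturning = M_r/M_o = 960.4/192.4 = 4.991.

4.99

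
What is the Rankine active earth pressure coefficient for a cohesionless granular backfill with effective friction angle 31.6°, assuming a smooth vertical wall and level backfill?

K_a = (1 − sin φ)/(1 + sin φ) = (1 − sin 31.6°)/(1 + sin 31.6°) = 0.3123.

0.312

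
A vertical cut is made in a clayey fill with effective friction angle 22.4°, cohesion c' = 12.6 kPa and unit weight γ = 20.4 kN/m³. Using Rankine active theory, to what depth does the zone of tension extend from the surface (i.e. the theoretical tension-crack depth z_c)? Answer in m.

K_a = tan²(45° − 22.4°/2) = 0.4482; √K_a = 0.6694.
The active pressure is zero where K_a γ z = 2c√K_a, so z_c = 2c/(γ√K_a) = 2×12.6/(20.4×0.6694) = 1.845 m.

1.85 m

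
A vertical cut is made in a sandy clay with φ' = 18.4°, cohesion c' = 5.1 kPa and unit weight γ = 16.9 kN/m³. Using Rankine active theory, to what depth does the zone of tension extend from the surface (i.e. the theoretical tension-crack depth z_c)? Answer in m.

K_a = tan²(45° − 18.4°/2) = 0.5202; √K_a = 0.7212.
The active pressure is zero where K_a γ z = 2c√K_a, so z_c = 2c/(γ√K_a) = 2×5.1/(16.9×0.7212) = 0.8368 m.

0.837 m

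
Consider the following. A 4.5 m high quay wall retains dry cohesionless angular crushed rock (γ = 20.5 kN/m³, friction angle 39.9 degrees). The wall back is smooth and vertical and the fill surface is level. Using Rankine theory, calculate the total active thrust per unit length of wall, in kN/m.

K_a = tan²(45° − φ/2) = 0.2184.
P_a = ½ K_a γ H² = 0.5 × 0.2184 × 20.5 × 4.5² = 45.34 kN/m.

45.3 kN/m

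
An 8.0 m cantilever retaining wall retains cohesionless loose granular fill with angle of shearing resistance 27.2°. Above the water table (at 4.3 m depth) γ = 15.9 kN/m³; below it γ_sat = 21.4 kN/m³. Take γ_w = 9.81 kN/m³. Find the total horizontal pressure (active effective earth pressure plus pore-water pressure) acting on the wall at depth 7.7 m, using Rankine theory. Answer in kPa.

K_a = (1 − sin φ)/(1 + sin φ) = 0.3726.
γ' = 21.4 − 9.81 = 11.59 kN/m³.
Effective vertical stress at 7.7 m: σ'_v = 15.9×4.3 + 11.59×3.40 = 107.8 kPa.
σ'_h = K_a σ'_v = 0.3726 × 107.8 = 40.16 kPa; u = γ_w × 3.40 = 33.35 kPa.
Total σ_h = 40.16 + 33.35 = 73.51 kPa.

73.5 kPa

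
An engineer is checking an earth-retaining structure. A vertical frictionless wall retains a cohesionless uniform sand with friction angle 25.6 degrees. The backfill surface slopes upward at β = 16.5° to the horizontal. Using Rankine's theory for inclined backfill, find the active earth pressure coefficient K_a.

K_a = cos β · (cos β − √(cos²β − cos²φ)) / (cos β + √(cos²β − cos²φ)).
cos β = 0.9588, cos φ = 0.9018, √(cos²β − cos²φ) = 0.3256.
K_a = 0.9588 × (0.9588 − 0.3256)/(0.9588 + 0.3256) = 0.4727.

0.473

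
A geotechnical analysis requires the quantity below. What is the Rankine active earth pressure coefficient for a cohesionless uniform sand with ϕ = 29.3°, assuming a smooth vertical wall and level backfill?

K_a = tan²(45° − φ/2) = tan²(30.35°) = 0.3428.

0.343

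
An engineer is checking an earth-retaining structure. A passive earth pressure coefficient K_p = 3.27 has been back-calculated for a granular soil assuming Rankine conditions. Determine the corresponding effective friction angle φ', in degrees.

32.1°

K_p = (1+sin φ)/(1−sin φ) ⇒ sin φ = (K_p − 1)/(K_p + 1) = 0.5316.
φ = arcsin(0.5316) = 32.11°.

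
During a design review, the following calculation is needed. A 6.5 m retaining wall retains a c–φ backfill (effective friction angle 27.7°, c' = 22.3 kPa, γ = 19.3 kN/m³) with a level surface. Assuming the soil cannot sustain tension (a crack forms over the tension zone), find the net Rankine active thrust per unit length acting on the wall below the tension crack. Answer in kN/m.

25.3 kN/m

K_a = 0.3653; √K_a = 0.6044.
Tension-crack depth z_c = 2c/(γ√K_a) = 2×22.3/(19.3×0.6044) = 3.823 m.
σ_a at base = K_a γ H − 2c√K_a = 0.3653×19.3×6.5 − 2×22.3×0.6044 = 18.87 kPa.
P_a = ½ × 18.87 × (H − z_c) = 0.5×18.87×2.677 = 25.26 kN/m.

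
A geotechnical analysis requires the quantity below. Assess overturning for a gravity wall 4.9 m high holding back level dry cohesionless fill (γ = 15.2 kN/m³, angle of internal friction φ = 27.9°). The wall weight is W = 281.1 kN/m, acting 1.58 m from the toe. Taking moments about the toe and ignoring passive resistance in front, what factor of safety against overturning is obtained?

K_a = tan²(45° − 27.9°/2) = 0.3625.
P_a = ½K_aγH² = 0.5×0.3625×15.2×4.9² = 66.14 kN/m, acting at H/3 = 1.633 m above the base.
Overturning moment M_o = P_a × H/3 = 66.14 × 1.633 = 108.0.
Resisting moment M_r = W × 1.58 = 281.1 × 1.58 = 444.1.
FS_overturning = M_r/M_o = 444.1/108.0 = 4.111.

4.11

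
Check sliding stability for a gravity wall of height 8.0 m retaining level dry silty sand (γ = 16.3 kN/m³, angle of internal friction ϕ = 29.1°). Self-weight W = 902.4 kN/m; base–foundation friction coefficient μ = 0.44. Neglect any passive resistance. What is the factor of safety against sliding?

K_a = tan²(45° − 29.1°/2) = 0.3456.
P_a = ½K_aγH² = 0.5×0.3456×16.3×8.0² = 180.3 kN/m, acting at H/3 = 2.667 m above the base.
FS_sliding = μW / P_a = 0.44×902.4 / 180.3 = 2.203.

2.20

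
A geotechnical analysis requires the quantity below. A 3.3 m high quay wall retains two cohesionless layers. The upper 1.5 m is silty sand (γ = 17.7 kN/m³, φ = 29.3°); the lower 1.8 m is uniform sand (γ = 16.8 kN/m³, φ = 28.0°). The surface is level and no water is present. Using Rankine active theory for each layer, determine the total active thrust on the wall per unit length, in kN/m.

K_a1 = tan²(45°−29.3°/2) = 0.3428; K_a2 = tan²(45°−28.0°/2) = 0.3610.
Layer 1: σ at base = K_a1 γ₁ h₁ = 9.102 kPa; P₁ = ½×9.102×1.5 = 6.827.
Layer 2: σ_v at top = γ₁h₁ = 26.55; σ_h top = K_a2×26.55 = 9.585; σ_h base = K_a2×(26.55+16.8×1.8) = 20.50.
P₂ = ½(9.585+20.50)×1.8 = 27.08. Total P_a = 6.827+27.08 = 33.91 kN/m.

33.9 kN/m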